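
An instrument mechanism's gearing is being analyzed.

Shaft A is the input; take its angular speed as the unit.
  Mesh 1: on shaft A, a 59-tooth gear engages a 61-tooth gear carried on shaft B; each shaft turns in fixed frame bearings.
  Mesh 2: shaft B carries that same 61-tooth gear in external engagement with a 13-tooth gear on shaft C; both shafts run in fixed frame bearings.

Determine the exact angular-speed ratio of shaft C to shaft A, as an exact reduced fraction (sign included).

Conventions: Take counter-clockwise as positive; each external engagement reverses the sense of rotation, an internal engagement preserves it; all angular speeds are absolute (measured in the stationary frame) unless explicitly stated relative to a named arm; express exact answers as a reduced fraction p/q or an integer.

class = fixed-axis compound train [2 meshes; 2 ratios multiply, 2 sense flips]
mesh 1 [59T→61T]: running ratio 59/61, sense −
mesh 2 [61T→13T]: running ratio 59/13, sense +
ω_out/ω_in = 59/13

59/13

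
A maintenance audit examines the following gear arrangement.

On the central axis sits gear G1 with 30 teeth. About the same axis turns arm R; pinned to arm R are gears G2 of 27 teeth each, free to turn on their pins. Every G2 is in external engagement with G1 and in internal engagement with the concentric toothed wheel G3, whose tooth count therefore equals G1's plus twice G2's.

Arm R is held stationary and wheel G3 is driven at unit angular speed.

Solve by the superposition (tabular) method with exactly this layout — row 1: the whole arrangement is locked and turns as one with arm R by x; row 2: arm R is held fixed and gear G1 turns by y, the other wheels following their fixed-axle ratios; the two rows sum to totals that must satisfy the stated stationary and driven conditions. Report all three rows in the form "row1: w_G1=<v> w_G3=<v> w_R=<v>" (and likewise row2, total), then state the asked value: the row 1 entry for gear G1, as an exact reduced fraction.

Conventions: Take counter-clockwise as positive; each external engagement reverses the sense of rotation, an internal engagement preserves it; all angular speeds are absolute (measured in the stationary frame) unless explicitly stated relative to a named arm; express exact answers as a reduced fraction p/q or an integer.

row1: w_G1=0 w_G3=0 w_R=0
row2: w_G1=-14/5 w_G3=1 w_R=0
total: w_G1=-14/5 w_G3=1 w_R=0
asked value: 0

planetary set (30T centre, 27T on arm, 84T internal) — Willis relation
row 1 — lock + rotate with arm: ω_sun = ω_ring = ω_arm = x
row 2: sun turns y, ring = −(30/84)·y, arm 0
boundary: total ω_arm = x = 0 and total ω_ring = x − (30/84)·y = 1  ⇒  y = -14/5, x = 0
row 2 ring = −(30/84)·(-14/5) = 1
totals (row 1 + row 2): sun 0 + (-14/5) = -14/5, ring 0 + 1 = 1, arm 0 + 0 = 0
asked cell (row1, sun) = 0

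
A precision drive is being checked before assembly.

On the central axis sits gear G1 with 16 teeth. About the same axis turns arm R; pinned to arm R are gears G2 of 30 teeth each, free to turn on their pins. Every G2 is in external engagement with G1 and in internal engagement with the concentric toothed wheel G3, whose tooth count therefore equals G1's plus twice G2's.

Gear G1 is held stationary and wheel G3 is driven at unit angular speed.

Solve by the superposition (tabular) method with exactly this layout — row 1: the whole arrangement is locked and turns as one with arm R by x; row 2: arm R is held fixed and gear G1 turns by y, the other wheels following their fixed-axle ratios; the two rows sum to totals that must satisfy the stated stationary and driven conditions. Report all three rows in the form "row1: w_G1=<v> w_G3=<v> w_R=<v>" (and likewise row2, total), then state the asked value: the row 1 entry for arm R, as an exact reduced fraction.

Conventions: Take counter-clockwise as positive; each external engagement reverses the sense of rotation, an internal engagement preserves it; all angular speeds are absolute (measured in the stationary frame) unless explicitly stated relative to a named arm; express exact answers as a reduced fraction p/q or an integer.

recognized (axles ride arm R): planetary set, 16/30/76 teeth
row 1 — lock + rotate with arm: ω_sun = ω_ring = ω_arm = x
row 2: sun turns y, ring = −(16/76)·y, arm 0
boundary: total ω_sun = x + y = 0 and total ω_ring = x − (16/76)·y = 1  ⇒  y = -19/23, x = 19/23
row 2 ring = −(16/76)·(-19/23) = 4/23
totals (row 1 + row 2): sun 19/23 + (-19/23) = 0, ring 19/23 + 4/23 = 1, arm 19/23 + 0 = 19/23
asked cell (row1, arm) = 19/23

row1: w_G1=19/23 w_G3=19/23 w_R=19/23
row2: w_G1=-19/23 w_G3=4/23 w_R=0
total: w_G1=0 w_G3=1 w_R=19/23
asked value: 19/23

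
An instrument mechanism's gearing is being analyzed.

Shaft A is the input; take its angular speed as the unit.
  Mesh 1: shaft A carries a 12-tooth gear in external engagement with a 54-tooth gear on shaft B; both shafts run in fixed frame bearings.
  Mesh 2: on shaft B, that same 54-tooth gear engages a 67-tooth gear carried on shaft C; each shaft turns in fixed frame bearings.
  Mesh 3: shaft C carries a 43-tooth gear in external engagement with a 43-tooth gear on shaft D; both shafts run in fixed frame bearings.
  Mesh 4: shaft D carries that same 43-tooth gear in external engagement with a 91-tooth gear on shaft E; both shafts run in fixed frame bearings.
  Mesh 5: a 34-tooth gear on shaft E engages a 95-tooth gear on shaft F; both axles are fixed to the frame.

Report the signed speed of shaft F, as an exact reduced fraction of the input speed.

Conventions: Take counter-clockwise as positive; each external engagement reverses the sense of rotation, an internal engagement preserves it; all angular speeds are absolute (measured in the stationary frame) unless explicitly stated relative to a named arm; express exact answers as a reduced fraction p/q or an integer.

-17544/579215

5-mesh fixed-axis compound train (all bearings frame-fixed)
mesh 1 [12T→54T]: |ω|/ω_in = 1×12/54 = 2/9, sense flips to −
mesh 2 [54T→67T]: |ω|/ω_in = (2/9)×54/67 = 12/67, sense flips to +
mesh 3 [43T→43T]: |ω|/ω_in = (12/67)×43/43 = 12/67, sense flips to −
mesh 4 [43T→91T]: |ω|/ω_in = (12/67)×43/91 = 516/6097, sense flips to +
mesh 5 [34T→95T]: |ω|/ω_in = (516/6097)×34/95 = 17544/579215, sense flips to −
signed output speed (× input speed) = -17544/579215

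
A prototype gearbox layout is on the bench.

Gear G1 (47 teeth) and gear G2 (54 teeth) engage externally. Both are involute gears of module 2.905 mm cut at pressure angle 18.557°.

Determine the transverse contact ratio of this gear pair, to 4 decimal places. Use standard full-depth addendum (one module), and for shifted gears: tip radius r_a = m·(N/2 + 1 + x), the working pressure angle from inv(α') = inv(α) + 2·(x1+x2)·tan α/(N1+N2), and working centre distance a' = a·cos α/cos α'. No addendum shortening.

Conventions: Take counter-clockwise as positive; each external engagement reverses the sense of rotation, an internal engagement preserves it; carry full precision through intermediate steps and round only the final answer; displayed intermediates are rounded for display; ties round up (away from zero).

class = single-mesh tooth geometry [involute pair 47T × 54T, m = 2.905]
base radii: r_b1 = 64.718103, r_b2 = 74.356970
tip radii: r_a1 = 71.172500, r_a2 = 81.340000
no profile shift: α' = α, a' = a
action lengths: √(r_a1²−r_b1²) = 29.615737, √(r_a2²−r_b2²) = 32.973272
base pitch p_b = π·m·cos α = 8.651826
CR = (29.615737 + 32.973272 − 146.702500·sin 18.55700°)/8.651826 = 1.837906
contact ratio ≈ 1.8379

1.8379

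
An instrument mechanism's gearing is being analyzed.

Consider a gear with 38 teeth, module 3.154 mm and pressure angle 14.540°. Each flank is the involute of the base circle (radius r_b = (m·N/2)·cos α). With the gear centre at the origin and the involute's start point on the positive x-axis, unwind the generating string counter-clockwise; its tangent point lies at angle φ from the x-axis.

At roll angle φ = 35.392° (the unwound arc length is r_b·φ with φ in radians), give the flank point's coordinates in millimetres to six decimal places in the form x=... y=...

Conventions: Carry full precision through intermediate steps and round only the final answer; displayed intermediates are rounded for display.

single-mesh involute tooth geometry (38T wheel at module 3.154)
pitch radius r_p = m·N/2 = 3.154·38/2 = 59.926000
base radius r_b = r_p·cos α = 59.926000·cos 14.540° = 58.006726
roll angle φ = 35.392° = 0.61770693 rad
x = r_b·(cos φ + φ·sin φ) = 68.039823
y = r_b·(sin φ − φ·cos φ) = 4.385732

x=68.039823 y=4.385732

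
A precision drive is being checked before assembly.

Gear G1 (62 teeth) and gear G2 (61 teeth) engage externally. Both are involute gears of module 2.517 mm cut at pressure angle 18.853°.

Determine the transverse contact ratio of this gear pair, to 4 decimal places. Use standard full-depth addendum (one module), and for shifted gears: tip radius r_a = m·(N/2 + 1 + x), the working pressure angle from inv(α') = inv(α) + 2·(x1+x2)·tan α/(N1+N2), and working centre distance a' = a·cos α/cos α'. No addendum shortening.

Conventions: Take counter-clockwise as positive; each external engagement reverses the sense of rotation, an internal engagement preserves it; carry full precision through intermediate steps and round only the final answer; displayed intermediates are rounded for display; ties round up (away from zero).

single-mesh involute tooth geometry (62T engaging 61T at module 2.517)
base radii: r_b1 = 73.840910, r_b2 = 72.649928
tip radii: r_a1 = 80.544000, r_a2 = 79.285500
no profile shift: α' = α, a' = a
action lengths: √(r_a1²−r_b1²) = 32.169177, √(r_a2²−r_b2²) = 31.751827
base pitch p_b = π·m·cos α = 7.483163
CR = (32.169177 + 31.751827 − 154.795500·sin 18.85300°)/7.483163 = 1.857529
contact ratio ≈ 1.8575

1.8575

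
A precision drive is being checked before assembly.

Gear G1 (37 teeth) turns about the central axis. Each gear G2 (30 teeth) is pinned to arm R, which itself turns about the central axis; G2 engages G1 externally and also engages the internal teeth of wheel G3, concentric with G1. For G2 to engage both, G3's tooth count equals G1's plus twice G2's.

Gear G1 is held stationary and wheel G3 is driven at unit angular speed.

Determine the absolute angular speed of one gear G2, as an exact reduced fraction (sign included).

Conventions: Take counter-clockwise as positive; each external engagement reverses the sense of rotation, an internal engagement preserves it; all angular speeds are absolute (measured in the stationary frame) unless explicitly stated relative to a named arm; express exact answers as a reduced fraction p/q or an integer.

97/60

planetary set (37T centre, 30T on arm, 97T internal) — Willis relation
ring teeth: 37 + 2·30 = 97
37(ω_sun−ω_arm) = −97(ω_ring−ω_arm),  ω_sun = 0, ω_ring = 1
37(0−ω_arm) = −97(1−ω_arm)  ⇒  134·ω_arm = 97  ⇒  ω_arm = 97/134
sun–planet mesh: 37·(0−97/134) = −30·(ω_p−ω_arm)  ⇒  ω_p−ω_arm = 3589/4020
ω_p = 97/134 + 3589/4020 = 97/60
exact speed ratio = 97/60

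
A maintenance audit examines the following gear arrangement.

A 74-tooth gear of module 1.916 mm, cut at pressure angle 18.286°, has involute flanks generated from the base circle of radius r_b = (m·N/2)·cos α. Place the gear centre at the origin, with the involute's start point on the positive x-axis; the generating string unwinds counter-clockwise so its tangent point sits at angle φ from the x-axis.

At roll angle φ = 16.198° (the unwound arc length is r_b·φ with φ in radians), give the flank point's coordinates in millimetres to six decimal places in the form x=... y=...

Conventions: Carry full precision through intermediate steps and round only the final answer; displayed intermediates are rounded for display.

x=69.948527 y=0.502937

class = single-mesh tooth geometry [base-circle involute, m = 1.916, 74T]
pitch radius r_p = m·N/2 = 1.916·74/2 = 70.892000
base radius r_b = r_p·cos α = 70.892000·cos 18.286° = 67.312108
roll angle φ = 16.198° = 0.28270843 rad
x = r_b·(cos φ + φ·sin φ) = 69.948527
y = r_b·(sin φ − φ·cos φ) = 0.502937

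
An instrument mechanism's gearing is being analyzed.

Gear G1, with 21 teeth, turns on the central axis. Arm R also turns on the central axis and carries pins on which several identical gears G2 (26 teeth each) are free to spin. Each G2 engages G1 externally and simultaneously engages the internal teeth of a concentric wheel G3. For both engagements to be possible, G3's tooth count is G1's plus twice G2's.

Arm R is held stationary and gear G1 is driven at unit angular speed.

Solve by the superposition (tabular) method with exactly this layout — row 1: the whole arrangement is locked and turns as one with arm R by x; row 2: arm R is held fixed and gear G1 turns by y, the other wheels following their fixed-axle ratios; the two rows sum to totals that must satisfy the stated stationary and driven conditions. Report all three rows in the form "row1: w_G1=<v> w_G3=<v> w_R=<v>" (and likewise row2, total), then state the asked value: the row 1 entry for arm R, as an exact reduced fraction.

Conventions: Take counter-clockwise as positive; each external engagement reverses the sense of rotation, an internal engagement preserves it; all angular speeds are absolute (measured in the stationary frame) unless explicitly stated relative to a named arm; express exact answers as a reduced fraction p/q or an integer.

row1: w_G1=0 w_G3=0 w_R=0
row2: w_G1=1 w_G3=-21/73 w_R=0
total: w_G1=1 w_G3=-21/73 w_R=0
asked value: 0

recognized (axles ride arm R): planetary set, 21/26/73 teeth
row 1 — lock + rotate with arm: ω_sun = ω_ring = ω_arm = x
superposition row 2 [arm held]: sun y, ring −(21/73)·y, arm 0
boundary: total ω_arm = x = 0 and total ω_sun = x + y = 1  ⇒  y = 1, x = 0
row 2 ring = −(21/73)·1 = -21/73
totals (row 1 + row 2): sun 0 + 1 = 1, ring 0 + (-21/73) = -21/73, arm 0 + 0 = 0
asked cell (row1, arm) = 0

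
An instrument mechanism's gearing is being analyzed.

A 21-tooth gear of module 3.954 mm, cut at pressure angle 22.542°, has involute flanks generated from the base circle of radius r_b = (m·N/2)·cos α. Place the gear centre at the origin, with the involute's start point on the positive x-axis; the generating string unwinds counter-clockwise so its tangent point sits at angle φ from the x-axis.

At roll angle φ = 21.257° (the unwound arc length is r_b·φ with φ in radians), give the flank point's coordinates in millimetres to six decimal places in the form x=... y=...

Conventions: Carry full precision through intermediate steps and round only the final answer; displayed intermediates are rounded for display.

recognized (one wheel, involute flank): single-mesh tooth geometry, m = 3.954, N = 21
pitch radius r_p = m·N/2 = 3.954·21/2 = 41.517000
base radius r_b = r_p·cos α = 41.517000·cos 22.542° = 38.345050
roll angle φ = 21.257° = 0.37100464 rad
x = r_b·(cos φ + φ·sin φ) = 40.893923
y = r_b·(sin φ − φ·cos φ) = 0.643778

x=40.893923 y=0.643778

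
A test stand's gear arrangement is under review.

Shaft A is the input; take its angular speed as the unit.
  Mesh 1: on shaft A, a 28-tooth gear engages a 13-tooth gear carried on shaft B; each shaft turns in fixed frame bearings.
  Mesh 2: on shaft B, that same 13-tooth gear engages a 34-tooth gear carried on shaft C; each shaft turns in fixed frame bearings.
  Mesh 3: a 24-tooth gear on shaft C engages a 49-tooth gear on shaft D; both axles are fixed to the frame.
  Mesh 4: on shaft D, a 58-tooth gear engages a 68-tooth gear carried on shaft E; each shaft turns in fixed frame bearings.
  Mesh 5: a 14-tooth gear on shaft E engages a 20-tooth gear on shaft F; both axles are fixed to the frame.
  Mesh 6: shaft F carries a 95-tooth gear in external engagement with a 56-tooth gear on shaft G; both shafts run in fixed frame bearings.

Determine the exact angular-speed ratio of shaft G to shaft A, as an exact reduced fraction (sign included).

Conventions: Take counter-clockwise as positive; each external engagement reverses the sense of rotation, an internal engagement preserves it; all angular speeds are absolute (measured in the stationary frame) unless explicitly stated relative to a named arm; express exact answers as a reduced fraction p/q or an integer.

class = fixed-axis compound train [6 meshes; 6 ratios multiply, 6 sense flips]
mesh 1 [28T→13T]: running ratio 28/13, sense −
mesh 2 [13T→34T]: running ratio 14/17, sense +
mesh 3 [24T→49T]: running ratio 48/119, sense −
mesh 4 [58T→68T]: running ratio 696/2023, sense +
mesh 5 [14T→20T]: running ratio 348/1445, sense −
mesh 6 [95T→56T]: running ratio 1653/4046, sense +
ω_out/ω_in = 1653/4046

1653/4046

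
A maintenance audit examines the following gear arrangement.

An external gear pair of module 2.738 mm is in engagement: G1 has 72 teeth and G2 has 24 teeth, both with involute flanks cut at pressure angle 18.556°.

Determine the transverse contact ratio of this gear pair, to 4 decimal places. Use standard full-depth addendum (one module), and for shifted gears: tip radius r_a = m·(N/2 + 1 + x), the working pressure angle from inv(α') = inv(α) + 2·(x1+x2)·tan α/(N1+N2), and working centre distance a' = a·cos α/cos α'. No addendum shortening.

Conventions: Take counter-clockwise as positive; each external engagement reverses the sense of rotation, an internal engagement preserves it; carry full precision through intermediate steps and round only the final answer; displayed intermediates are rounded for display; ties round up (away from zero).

recognized (one external pair, fixed centres): single-mesh tooth geometry, m = 2.738, N1 = 72, N2 = 24
base radii: r_b1 = 93.443753, r_b2 = 31.147918
tip radii: r_a1 = 101.306000, r_a2 = 35.594000
no profile shift: α' = α, a' = a
action lengths: √(r_a1²−r_b1²) = 39.130177, √(r_a2²−r_b2²) = 17.226145
base pitch p_b = π·m·cos α = 8.154506
CR = (39.130177 + 17.226145 − 131.424000·sin 18.55600°)/8.154506 = 1.782215
contact ratio ≈ 1.7822

1.7822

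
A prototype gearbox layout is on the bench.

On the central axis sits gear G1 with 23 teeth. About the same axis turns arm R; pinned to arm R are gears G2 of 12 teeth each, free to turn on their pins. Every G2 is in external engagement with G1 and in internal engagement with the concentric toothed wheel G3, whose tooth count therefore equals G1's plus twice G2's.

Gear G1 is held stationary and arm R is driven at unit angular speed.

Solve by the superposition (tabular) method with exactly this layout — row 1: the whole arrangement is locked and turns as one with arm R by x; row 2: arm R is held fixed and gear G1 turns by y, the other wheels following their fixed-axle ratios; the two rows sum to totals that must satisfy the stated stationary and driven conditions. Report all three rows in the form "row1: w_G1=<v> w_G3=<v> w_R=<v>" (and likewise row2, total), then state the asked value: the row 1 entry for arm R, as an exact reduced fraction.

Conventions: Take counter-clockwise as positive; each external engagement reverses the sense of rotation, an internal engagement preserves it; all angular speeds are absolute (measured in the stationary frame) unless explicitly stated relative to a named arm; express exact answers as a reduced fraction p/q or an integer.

row1: w_G1=1 w_G3=1 w_R=1
row2: w_G1=-1 w_G3=23/47 w_R=0
total: w_G1=0 w_G3=70/47 w_R=1
asked value: 1

planetary set (23T centre, 12T on arm, 47T internal) — Willis relation
superposition row 1 [locked train]: every member turns x
row 2 (arm held, sun turns y): ω_ring = −(23/47)·y, ω_arm = 0
boundary: total ω_sun = x + y = 0 and total ω_arm = x = 1  ⇒  y = -1, x = 1
row 2 ring = −(23/47)·(-1) = 23/47
totals (row 1 + row 2): sun 1 + (-1) = 0, ring 1 + 23/47 = 70/47, arm 1 + 0 = 1
asked cell (row1, arm) = 1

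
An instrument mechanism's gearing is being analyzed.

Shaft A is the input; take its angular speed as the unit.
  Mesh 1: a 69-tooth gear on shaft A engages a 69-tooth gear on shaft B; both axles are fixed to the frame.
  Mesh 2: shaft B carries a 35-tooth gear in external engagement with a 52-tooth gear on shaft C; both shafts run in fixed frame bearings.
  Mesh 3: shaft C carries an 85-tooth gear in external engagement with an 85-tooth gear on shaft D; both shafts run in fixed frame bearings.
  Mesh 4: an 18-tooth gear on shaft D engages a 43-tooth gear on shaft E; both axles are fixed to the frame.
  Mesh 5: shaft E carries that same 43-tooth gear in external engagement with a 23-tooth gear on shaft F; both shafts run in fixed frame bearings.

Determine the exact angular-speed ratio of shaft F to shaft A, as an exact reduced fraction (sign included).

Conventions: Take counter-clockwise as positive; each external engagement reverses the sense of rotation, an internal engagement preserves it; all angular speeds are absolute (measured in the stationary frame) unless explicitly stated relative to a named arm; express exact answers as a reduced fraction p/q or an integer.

-315/598

class = fixed-axis compound train [5 meshes; 5 ratios multiply, 5 sense flips]
mesh 1 [69T→69T]: running ratio 1, sense −
mesh 2 [35T→52T]: running ratio 35/52, sense +
mesh 3 [85T→85T]: running ratio 35/52, sense −
mesh 4 [18T→43T]: running ratio 315/1118, sense +
mesh 5 [43T→23T]: running ratio 315/598, sense −
ω_out/ω_in = -315/598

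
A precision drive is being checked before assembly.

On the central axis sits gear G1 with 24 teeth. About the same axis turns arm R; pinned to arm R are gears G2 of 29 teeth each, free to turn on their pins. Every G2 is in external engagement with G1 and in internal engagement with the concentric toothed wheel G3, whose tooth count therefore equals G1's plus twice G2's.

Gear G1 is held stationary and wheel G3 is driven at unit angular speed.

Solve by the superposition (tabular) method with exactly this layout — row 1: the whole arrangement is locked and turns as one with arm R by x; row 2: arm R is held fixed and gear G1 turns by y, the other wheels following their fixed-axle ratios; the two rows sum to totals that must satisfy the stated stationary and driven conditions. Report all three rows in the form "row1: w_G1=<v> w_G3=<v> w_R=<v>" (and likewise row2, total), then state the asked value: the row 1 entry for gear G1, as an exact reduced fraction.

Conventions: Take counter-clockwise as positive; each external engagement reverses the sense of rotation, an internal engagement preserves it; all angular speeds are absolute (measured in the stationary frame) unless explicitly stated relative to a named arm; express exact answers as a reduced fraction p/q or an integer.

topology: planetary set — G1 24T / G2 29T / G3 82T, arm = carrier (Willis)
row 1 — lock + rotate with arm: ω_sun = ω_ring = ω_arm = x
row 2: sun turns y, ring = −(24/82)·y, arm 0
boundary: total ω_sun = x + y = 0 and total ω_ring = x − (24/82)·y = 1  ⇒  y = -41/53, x = 41/53
row 2 ring = −(24/82)·(-41/53) = 12/53
totals (row 1 + row 2): sun 41/53 + (-41/53) = 0, ring 41/53 + 12/53 = 1, arm 41/53 + 0 = 41/53
asked cell (row1, sun) = 41/53

row1: w_G1=41/53 w_G3=41/53 w_R=41/53
row2: w_G1=-41/53 w_G3=12/53 w_R=0
total: w_G1=0 w_G3=1 w_R=41/53
asked value: 41/53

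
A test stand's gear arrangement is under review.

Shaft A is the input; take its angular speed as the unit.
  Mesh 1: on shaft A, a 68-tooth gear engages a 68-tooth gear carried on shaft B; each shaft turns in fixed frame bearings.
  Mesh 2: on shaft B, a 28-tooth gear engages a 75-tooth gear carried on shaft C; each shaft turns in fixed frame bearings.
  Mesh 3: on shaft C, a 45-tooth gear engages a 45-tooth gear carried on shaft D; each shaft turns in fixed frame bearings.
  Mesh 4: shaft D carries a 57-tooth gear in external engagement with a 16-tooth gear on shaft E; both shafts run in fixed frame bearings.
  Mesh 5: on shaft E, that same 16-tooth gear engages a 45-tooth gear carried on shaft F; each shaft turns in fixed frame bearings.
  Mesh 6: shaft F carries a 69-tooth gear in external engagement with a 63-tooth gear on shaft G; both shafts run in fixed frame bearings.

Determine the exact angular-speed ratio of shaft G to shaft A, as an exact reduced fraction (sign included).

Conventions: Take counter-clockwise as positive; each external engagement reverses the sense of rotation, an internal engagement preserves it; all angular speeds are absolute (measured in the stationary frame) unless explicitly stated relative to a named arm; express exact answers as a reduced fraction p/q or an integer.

1748/3375

class = fixed-axis compound train [6 meshes; 6 ratios multiply, 6 sense flips]
mesh 1 [68T→68T]: running ratio 1, sense −
mesh 2 [28T→75T]: running ratio 28/75, sense +
mesh 3 [45T→45T]: running ratio 28/75, sense −
mesh 4 [57T→16T]: running ratio 133/100, sense +
mesh 5 [16T→45T]: running ratio 532/1125, sense −
mesh 6 [69T→63T]: running ratio 1748/3375, sense +
ω_out/ω_in = 1748/3375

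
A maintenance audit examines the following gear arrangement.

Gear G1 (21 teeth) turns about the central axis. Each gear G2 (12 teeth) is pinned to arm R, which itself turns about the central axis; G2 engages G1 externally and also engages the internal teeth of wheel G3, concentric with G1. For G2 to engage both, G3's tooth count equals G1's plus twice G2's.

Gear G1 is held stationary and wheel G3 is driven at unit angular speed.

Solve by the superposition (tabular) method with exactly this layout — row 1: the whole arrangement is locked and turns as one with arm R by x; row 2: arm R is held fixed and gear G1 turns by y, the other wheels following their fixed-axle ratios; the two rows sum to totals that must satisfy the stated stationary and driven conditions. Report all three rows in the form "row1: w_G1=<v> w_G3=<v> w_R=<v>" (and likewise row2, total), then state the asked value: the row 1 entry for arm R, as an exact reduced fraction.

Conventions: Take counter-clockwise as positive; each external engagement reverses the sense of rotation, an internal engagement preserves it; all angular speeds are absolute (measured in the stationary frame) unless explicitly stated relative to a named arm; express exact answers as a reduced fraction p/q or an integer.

row1: w_G1=15/22 w_G3=15/22 w_R=15/22
row2: w_G1=-15/22 w_G3=7/22 w_R=0
total: w_G1=0 w_G3=1 w_R=15/22
asked value: 15/22

topology: planetary set — G1 21T / G2 12T / G3 45T, arm = carrier (Willis)
row 1 (train locked, turned with arm): all members turn x
row 2 — arm fixed, fixed-axis ratios: sun y, ring −(21/45)·y, arm 0
boundary: total ω_sun = x + y = 0 and total ω_ring = x − (21/45)·y = 1  ⇒  y = -15/22, x = 15/22
row 2 ring = −(21/45)·(-15/22) = 7/22
totals (row 1 + row 2): sun 15/22 + (-15/22) = 0, ring 15/22 + 7/22 = 1, arm 15/22 + 0 = 15/22
asked cell (row1, arm) = 15/22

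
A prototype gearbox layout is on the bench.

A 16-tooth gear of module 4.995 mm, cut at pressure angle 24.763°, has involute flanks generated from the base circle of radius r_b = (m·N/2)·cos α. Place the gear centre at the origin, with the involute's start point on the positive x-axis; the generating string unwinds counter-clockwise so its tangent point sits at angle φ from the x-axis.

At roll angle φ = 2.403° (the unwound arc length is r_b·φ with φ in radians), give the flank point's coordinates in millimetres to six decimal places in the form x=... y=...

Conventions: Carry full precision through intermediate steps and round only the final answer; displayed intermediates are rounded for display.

single-mesh involute tooth geometry (16T wheel at module 4.995)
pitch radius r_p = m·N/2 = 4.995·16/2 = 39.960000
base radius r_b = r_p·cos α = 39.960000·cos 24.763° = 36.285604
roll angle φ = 2.403° = 0.04194026 rad
x = r_b·(cos φ + φ·sin φ) = 36.317503
y = r_b·(sin φ − φ·cos φ) = 0.000892

x=36.317503 y=0.000892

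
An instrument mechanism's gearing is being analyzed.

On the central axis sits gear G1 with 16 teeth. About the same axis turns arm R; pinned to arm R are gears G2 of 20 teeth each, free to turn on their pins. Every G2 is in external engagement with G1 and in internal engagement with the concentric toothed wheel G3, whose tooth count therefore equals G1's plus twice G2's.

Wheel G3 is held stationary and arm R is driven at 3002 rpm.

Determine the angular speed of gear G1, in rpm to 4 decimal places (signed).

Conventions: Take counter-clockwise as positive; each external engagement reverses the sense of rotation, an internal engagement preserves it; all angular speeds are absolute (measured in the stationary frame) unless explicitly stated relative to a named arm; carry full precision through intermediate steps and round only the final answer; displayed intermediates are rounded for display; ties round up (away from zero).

class = planetary set [G3 = 16+2·20 = 56; Willis about the carrier]
normalise by the input: solve with ω_arm = 1, then scale by 3002 rpm
ring teeth: 16 + 2·20 = 56
16(ω_sun−ω_arm) = −56(ω_ring−ω_arm),  ω_ring = 0, ω_arm = 1
ω_sun = 1 − (56/16)(0−1) = 9/2
scale: ω_sun = 9/2 × 3002 rpm = +13509.0000 rpm

+13509.0000 rpm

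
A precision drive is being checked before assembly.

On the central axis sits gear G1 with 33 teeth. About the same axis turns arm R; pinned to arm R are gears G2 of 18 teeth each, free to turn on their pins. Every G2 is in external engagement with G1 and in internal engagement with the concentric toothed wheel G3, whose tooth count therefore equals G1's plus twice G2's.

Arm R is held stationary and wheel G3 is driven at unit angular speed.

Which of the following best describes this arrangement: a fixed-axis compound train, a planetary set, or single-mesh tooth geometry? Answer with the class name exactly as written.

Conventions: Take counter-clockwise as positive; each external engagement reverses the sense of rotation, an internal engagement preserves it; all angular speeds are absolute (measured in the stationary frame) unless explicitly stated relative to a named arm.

planetary set

topology: planetary set — G1 33T / G2 18T / G3 69T, arm = carrier (Willis)
classification: planetary set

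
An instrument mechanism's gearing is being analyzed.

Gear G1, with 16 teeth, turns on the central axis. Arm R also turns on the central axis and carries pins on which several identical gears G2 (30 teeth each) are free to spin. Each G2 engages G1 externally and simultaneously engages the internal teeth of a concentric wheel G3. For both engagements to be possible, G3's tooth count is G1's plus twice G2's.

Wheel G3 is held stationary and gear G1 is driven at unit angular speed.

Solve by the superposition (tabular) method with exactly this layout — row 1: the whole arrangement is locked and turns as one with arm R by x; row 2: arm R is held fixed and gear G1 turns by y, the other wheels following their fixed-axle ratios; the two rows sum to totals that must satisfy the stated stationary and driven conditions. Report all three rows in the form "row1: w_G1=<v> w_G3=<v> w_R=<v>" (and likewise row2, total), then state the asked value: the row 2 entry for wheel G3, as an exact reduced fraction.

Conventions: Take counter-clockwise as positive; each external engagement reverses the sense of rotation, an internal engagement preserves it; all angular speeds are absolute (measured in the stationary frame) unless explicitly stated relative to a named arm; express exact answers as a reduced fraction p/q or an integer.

row1: w_G1=4/23 w_G3=4/23 w_R=4/23
row2: w_G1=19/23 w_G3=-4/23 w_R=0
total: w_G1=1 w_G3=0 w_R=4/23
asked value: -4/23

recognized (axles ride arm R): planetary set, 16/30/76 teeth
row 1 (train locked, turned with arm): all members turn x
row 2 — arm fixed, fixed-axis ratios: sun y, ring −(16/76)·y, arm 0
boundary: total ω_ring = x − (16/76)·y = 0 and total ω_sun = x + y = 1  ⇒  y = 19/23, x = 4/23
row 2 ring = −(16/76)·19/23 = -4/23
totals (row 1 + row 2): sun 4/23 + 19/23 = 1, ring 4/23 + (-4/23) = 0, arm 4/23 + 0 = 4/23
asked cell (row2, ring) = -4/23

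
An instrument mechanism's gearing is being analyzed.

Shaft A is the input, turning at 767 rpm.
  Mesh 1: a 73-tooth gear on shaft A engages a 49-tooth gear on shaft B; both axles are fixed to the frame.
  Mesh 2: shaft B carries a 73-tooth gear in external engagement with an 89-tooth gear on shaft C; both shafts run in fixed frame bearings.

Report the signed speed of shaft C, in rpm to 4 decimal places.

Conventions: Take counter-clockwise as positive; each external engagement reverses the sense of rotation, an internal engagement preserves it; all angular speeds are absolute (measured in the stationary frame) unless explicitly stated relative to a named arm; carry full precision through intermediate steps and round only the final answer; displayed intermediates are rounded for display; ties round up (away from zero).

+937.2490 rpm

2-mesh fixed-axis compound train (all bearings frame-fixed)
mesh 1 [73T→49T]: ω = 767.0000×73/49 = 1142.6735 rpm, sense flips to −
mesh 2 [73T→89T]: ω = 1142.6735×73/89 = 937.2490 rpm, sense flips to +
signed output speed = +937.2490 rpm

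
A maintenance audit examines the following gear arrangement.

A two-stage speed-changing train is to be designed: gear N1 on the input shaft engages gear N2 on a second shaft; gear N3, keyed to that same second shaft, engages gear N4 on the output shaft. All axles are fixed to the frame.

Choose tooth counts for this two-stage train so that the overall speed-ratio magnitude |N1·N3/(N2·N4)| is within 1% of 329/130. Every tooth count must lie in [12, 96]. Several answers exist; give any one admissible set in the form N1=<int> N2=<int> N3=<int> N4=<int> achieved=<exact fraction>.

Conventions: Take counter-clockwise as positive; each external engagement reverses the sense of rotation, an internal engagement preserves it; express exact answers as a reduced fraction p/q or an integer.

N1=14 N2=13 N3=47 N4=20 achieved=329/130

topology: fixed-axis compound train — 2 stages, target 329/130
target = 329/130 in lowest terms: an exact hit needs N1·N3 = k·329 and N2·N4 = k·130 for one integer k, every count in [12, 96]; additionally prefer no 1:1 stage (N1 ≠ N2, N3 ≠ N4)
k = 1: no 1:1-free in-range split of k·329 and k·130 into factor pairs; take k = 2
k = 2: N1·N3 = 658 = 14·47, N2·N4 = 260 = 13·20
achieved = 14·47/(13·20) = 329/130; |achieved − target| = 0 ≤ 329/13000 ✓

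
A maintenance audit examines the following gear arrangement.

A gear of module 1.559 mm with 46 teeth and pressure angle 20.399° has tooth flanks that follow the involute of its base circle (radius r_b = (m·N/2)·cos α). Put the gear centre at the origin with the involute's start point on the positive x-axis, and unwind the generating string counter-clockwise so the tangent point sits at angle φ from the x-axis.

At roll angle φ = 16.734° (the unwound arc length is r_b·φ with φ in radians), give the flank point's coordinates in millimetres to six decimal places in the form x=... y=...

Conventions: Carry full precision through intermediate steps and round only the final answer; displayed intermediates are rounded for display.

class = single-mesh tooth geometry [base-circle involute, m = 1.559, 46T]
pitch radius r_p = m·N/2 = 1.559·46/2 = 35.857000
base radius r_b = r_p·cos α = 35.857000·cos 20.399° = 33.608338
roll angle φ = 16.734° = 0.29206340 rad
x = r_b·(cos φ + φ·sin φ) = 35.011328
y = r_b·(sin φ − φ·cos φ) = 0.276725

x=35.011328 y=0.276725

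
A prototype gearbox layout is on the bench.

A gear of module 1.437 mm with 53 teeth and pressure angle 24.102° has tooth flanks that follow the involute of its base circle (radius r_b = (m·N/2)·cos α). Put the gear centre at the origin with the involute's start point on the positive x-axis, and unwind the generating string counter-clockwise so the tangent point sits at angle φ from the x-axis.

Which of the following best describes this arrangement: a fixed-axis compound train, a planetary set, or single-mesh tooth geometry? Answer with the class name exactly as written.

single-mesh tooth geometry

topology: single-mesh involute geometry — m = 1.437, N = 53
classification: single-mesh tooth geometry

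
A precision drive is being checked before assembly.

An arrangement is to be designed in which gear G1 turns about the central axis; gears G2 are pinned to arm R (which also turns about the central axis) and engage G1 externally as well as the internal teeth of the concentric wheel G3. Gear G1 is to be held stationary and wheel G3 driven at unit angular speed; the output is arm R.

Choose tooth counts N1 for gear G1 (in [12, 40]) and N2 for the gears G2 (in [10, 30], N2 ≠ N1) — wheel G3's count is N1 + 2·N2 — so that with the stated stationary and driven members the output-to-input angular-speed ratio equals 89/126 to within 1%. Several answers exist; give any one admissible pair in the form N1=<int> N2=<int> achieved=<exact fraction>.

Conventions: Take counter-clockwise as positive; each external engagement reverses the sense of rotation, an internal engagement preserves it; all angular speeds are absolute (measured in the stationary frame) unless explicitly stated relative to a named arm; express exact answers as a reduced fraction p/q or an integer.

N1=37 N2=26 achieved=89/126

topology: planetary set — design target 89/126, arm = carrier (Willis)
Willis with ω_sun = 0: ω_arm/ω_ring = N3/(N1+N3); set equal to 89/126  ⇒  N3/N1 = (89/126)/(1 − 89/126) = 89/37
N3 = N1 + 2·N2  ⇒  N2/N1 = (N3/N1 − 1)/2 = (89/37 − 1)/2 = 26/37
smallest multiple with N1 ≥ 12 and N2 ≥ 10: k = 1  ⇒  N1 = 1·37 = 37, N2 = 1·26 = 26 (N1 ≤ 40, N2 ≤ 30, N2 ≠ N1 ✓), N3 = 37 + 2·26 = 89
check: N3/(N1+N3) with N1 = 37, N3 = 89 gives 89/126; |achieved − target| = 0 ≤ 89/12600 ✓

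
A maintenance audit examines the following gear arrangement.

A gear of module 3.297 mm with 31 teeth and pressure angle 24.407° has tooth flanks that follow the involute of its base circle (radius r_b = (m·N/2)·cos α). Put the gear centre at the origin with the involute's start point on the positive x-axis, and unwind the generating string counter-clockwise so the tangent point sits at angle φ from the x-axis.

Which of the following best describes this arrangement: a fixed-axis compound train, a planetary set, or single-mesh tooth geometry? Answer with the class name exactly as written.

recognized (one wheel, involute flank): single-mesh tooth geometry, m = 3.297, N = 31
classification: single-mesh tooth geometry

single-mesh tooth geometry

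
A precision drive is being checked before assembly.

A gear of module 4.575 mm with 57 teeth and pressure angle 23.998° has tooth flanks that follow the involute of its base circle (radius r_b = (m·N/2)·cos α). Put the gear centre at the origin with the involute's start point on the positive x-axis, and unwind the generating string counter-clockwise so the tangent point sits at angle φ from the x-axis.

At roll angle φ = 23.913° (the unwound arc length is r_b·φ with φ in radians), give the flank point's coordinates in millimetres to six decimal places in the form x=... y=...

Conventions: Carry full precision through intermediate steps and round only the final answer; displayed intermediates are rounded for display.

topology: single-mesh involute geometry — m = 4.575, N = 57
pitch radius r_p = m·N/2 = 4.575·57/2 = 130.387500
base radius r_b = r_p·cos α = 130.387500·cos 23.998° = 119.116759
roll angle φ = 23.913° = 0.41736058 rad
x = r_b·(cos φ + φ·sin φ) = 129.043796
y = r_b·(sin φ − φ·cos φ) = 2.836626

x=129.043796 y=2.836626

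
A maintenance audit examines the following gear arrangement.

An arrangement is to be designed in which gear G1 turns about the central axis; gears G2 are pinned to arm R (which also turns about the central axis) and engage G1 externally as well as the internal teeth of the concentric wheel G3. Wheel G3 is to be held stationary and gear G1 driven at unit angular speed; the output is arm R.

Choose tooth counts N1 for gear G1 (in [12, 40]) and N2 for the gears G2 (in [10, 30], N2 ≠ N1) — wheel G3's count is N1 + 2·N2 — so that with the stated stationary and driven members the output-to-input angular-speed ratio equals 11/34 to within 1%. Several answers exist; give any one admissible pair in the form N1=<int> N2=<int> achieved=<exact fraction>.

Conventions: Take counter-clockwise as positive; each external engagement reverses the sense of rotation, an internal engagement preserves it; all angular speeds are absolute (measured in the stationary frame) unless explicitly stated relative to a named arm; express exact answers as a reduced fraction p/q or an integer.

class = planetary set [ratio 11/34 wanted; Willis about the carrier]
Willis with ω_ring = 0: ω_arm/ω_sun = N1/(N1+N3); set equal to 11/34  ⇒  N3/N1 = 1/(11/34) − 1 = 23/11
N3 = N1 + 2·N2  ⇒  N2/N1 = (N3/N1 − 1)/2 = (23/11 − 1)/2 = 6/11
smallest multiple with N1 ≥ 12 and N2 ≥ 10: k = 2  ⇒  N1 = 2·11 = 22, N2 = 2·6 = 12 (N1 ≤ 40, N2 ≤ 30, N2 ≠ N1 ✓), N3 = 22 + 2·12 = 46
check: N1/(N1+N3) with N1 = 22, N3 = 46 gives 11/34; |achieved − target| = 0 ≤ 11/3400 ✓

N1=22 N2=12 achieved=11/34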